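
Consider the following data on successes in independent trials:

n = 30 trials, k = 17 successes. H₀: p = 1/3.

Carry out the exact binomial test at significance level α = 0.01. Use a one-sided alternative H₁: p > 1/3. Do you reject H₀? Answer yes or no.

Exact binomial: n=30, k=17, p₀=1/3=0.3333
P(X≥17) from Σ C(n,i)·p₀^i·(1−p₀)^(n−i)
p-value (one-sided, H₁ greater) = 0.00722
At α=0.01: p < α → reject H₀

reject H₀: yes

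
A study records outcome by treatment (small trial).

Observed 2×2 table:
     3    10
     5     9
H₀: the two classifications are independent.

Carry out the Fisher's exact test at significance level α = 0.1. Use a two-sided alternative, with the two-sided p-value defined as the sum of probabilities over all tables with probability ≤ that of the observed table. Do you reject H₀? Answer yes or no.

reject H₀: no

Margins: r₁=13, r₂=14, c₁=8, c₂=19, n=27
p_obs = C(13,3)·C(14,5)/C(27,8); sum pmf over tables with pmf ≤ p_obs
p-value (two-sided) = 0.67762
At α=0.1: p ≥ α → fail to reject H₀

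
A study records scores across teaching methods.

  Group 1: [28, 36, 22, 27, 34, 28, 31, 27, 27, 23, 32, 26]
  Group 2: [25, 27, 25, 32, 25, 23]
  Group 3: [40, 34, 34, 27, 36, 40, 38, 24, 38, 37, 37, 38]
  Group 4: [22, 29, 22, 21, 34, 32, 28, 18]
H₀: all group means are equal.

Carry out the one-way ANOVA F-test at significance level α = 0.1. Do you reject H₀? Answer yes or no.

Group means [28.42, 26.17, 35.25, 25.75], grand mean 29.658
SSB = Σnᵢ(x̄ᵢ−x̄)² = 589.053; SSW = ΣΣ(x−x̄ᵢ)² = 745.500
MSB = 589.053/3 = 196.3509; MSW = 745.500/34 = 21.9265
F = MSB/MSW = 8.9550
df = (3, 34)
p-value (upper-tail) = 0.00016
At α=0.1: p < α → reject H₀

reject H₀: yes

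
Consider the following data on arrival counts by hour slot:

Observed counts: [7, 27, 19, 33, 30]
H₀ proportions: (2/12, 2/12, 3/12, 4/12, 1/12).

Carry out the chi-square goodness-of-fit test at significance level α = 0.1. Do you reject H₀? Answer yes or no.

reject H₀: yes

n = 116; E_i = n·p_i = [19.33, 19.33, 29.00, 38.67, 9.67]
χ² = (7−19.33)²/19.33 + (27−19.33)²/19.33 + (19−29.00)²/29.00 + (33−38.67)²/38.67 + (30−9.67)²/9.67 = 57.9569
df = 4
p-value (upper-tail) = 0.00000
At α=0.1: p < α → reject H₀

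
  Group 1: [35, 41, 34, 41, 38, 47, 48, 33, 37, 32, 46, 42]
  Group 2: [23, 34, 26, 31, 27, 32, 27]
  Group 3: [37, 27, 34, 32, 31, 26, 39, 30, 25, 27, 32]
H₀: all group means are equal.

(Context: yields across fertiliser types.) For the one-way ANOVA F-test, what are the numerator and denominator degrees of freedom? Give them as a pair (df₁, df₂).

degrees of freedom = [2, 27]

k = 3 groups, N = 30 total
df = (k−1, N−k) = (3−1, 30−3) = (2, 27)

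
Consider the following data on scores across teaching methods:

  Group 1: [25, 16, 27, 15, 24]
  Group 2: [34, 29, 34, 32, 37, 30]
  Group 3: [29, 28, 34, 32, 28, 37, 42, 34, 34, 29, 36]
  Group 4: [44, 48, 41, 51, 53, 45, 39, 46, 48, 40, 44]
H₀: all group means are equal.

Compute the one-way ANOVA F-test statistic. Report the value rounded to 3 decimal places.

test statistic = 38.100

Group means [21.40, 32.67, 33.00, 45.36], grand mean 35.303
SSB = Σnᵢ(x̄ᵢ−x̄)² = 2179.891; SSW = ΣΣ(x−x̄ᵢ)² = 553.079
MSB = 2179.891/3 = 726.6303; MSW = 553.079/29 = 19.0717
F = MSB/MSW = 38.1000
df = (3, 29)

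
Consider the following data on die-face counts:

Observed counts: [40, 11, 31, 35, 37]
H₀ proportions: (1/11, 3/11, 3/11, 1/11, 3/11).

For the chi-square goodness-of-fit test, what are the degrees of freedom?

degrees of freedom = 4

df = k − 1 = 5 − 1 = 4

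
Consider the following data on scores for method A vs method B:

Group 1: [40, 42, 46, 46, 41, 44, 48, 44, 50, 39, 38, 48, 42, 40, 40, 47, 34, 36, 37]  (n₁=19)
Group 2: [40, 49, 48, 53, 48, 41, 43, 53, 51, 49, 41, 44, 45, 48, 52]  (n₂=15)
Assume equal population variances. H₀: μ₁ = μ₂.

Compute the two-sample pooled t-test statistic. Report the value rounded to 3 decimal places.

x̄₁=42.211, s₁=4.492, n₁=19
x̄₂=47.000, s₂=4.424, n₂=15
s_p² = [18·4.492² + 14·4.424²]/32 = 19.9112
SE = √(s_p²·(1/19+1/15)) = 1.5412
t = (42.211−47.000)/1.5412 = -3.1076
df = 32

test statistic = -3.108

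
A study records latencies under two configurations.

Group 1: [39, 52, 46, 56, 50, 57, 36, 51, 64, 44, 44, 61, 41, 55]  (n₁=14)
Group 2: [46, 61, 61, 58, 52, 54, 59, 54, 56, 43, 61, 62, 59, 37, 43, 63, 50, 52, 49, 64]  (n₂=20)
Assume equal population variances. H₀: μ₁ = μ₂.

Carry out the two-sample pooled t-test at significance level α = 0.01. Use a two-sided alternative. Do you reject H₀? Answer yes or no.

x̄₁=49.714, s₁=8.398, n₁=14
x̄₂=54.200, s₂=7.627, n₂=20
s_p² = [13·8.398² + 19·7.627²]/32 = 63.1893
SE = √(s_p²·(1/14+1/20)) = 2.7700
t = (49.714−54.200)/2.7700 = -1.6194
df = 32
p-value (two-sided) = 0.11518
At α=0.01: p ≥ α → fail to reject H₀

reject H₀: no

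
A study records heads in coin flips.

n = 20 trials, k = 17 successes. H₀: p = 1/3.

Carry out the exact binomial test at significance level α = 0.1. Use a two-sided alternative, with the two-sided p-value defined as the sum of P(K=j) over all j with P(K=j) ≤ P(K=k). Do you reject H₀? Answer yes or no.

Exact binomial: n=20, k=17, p₀=1/3=0.3333
P(X=j) = C(n,j)·p₀^j·(1−p₀)^(n−j); p = Σ P(X=j) over j with P(X=j) ≤ P(X=17)
p-value (two-sided) = 0.00000
At α=0.1: p < α → reject H₀

reject H₀: yes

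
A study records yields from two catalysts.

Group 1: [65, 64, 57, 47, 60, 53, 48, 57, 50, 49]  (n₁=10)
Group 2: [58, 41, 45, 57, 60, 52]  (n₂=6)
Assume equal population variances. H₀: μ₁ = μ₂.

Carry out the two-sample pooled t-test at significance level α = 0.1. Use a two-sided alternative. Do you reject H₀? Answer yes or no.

x̄₁=55.000, s₁=6.600, n₁=10
x̄₂=52.167, s₂=7.679, n₂=6
s_p² = [9·6.600² + 5·7.679²]/14 = 49.0595
SE = √(s_p²·(1/10+1/6)) = 3.6170
t = (55.000−52.167)/3.6170 = 0.7833
df = 14
p-value (two-sided) = 0.44648
At α=0.1: p ≥ α → fail to reject H₀

reject H₀: no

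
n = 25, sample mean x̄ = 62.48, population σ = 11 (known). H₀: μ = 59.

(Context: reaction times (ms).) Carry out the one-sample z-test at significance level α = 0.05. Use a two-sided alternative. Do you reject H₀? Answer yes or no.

reject H₀: no

SE = σ/√n = 11/√25 = 2.2000
z = (x̄−μ₀)/SE = (62.48−59)/2.2000 = 1.5818
p-value (two-sided) = 0.11369
At α=0.05: p ≥ α → fail to reject H₀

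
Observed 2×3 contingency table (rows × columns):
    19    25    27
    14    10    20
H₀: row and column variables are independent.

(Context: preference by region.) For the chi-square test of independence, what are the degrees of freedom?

df = (r−1)(c−1) = (2−1)·(3−1) = 2

degrees of freedom = 2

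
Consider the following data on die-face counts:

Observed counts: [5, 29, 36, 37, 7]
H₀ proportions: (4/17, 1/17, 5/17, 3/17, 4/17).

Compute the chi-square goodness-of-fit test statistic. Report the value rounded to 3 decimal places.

n = 114; E_i = n·p_i = [26.82, 6.71, 33.53, 20.12, 26.82]
χ² = (5−26.82)²/26.82 + (29−6.71)²/6.71 + (36−33.53)²/33.53 + (37−20.12)²/20.12 + (7−26.82)²/26.82 = 120.8734
df = 4

test statistic = 120.873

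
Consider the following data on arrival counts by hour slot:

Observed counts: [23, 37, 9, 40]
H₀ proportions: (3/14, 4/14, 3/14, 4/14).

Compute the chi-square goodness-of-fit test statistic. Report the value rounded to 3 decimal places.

n = 109; E_i = n·p_i = [23.36, 31.14, 23.36, 31.14]
χ² = (23−23.36)²/23.36 + (37−31.14)²/31.14 + (9−23.36)²/23.36 + (40−31.14)²/31.14 = 12.4511
df = 3

test statistic = 12.451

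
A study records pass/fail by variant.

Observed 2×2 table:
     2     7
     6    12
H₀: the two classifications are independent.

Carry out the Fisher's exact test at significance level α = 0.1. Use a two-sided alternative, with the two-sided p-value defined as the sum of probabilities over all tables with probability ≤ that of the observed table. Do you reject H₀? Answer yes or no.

Margins: r₁=9, r₂=18, c₁=8, c₂=19, n=27
p_obs = C(9,2)·C(18,6)/C(27,8); sum pmf over tables with pmf ≤ p_obs
p-value (two-sided) = 0.67582
At α=0.1: p ≥ α → fail to reject H₀

reject H₀: no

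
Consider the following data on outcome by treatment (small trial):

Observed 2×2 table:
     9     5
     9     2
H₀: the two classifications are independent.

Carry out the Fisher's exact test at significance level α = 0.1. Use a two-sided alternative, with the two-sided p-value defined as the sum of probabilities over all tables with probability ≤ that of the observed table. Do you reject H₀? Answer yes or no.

reject H₀: no

Margins: r₁=14, r₂=11, c₁=18, c₂=7, n=25
p_obs = C(14,9)·C(11,9)/C(25,18); sum pmf over tables with pmf ≤ p_obs
p-value (two-sided) = 0.40652
At α=0.1: p ≥ α → fail to reject H₀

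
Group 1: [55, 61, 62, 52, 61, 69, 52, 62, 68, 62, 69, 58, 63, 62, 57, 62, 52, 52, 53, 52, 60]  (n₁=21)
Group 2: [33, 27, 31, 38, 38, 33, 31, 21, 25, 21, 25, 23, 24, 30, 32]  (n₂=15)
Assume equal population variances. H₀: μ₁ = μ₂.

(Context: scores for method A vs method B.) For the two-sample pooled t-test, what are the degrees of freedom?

degrees of freedom = 34

df = n₁ + n₂ − 2 = 21 + 15 − 2 = 34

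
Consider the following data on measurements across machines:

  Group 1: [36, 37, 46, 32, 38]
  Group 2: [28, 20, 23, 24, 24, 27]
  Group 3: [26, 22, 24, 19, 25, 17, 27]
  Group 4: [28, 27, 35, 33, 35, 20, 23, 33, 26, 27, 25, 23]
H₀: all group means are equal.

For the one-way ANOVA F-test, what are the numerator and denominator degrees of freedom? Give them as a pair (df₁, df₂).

k = 4 groups, N = 30 total
df = (k−1, N−k) = (4−1, 30−4) = (3, 26)

degrees of freedom = [3, 26]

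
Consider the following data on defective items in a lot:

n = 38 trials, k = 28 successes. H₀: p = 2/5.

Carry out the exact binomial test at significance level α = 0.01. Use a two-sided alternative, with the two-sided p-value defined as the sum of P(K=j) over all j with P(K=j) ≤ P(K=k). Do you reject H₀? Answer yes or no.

Exact binomial: n=38, k=28, p₀=2/5=0.4000
P(X=j) = C(n,j)·p₀^j·(1−p₀)^(n−j); p = Σ P(X=j) over j with P(X=j) ≤ P(X=28)
p-value (two-sided) = 0.00004
At α=0.01: p < α → reject H₀

reject H₀: yes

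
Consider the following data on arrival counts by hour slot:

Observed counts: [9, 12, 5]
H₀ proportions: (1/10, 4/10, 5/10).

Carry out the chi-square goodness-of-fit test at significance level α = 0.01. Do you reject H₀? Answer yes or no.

reject H₀: yes

n = 26; E_i = n·p_i = [2.60, 10.40, 13.00]
χ² = (9−2.60)²/2.60 + (12−10.40)²/10.40 + (5−13.00)²/13.00 = 20.9231
df = 2
p-value (upper-tail) = 0.00003
At α=0.01: p < α → reject H₀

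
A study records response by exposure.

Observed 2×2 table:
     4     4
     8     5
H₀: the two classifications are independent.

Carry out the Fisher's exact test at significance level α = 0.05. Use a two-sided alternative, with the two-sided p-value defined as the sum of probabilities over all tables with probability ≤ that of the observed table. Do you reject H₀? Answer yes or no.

Margins: r₁=8, r₂=13, c₁=12, c₂=9, n=21
p_obs = C(8,4)·C(13,8)/C(21,12); sum pmf over tables with pmf ≤ p_obs
p-value (two-sided) = 0.67307
At α=0.05: p ≥ α → fail to reject H₀

reject H₀: no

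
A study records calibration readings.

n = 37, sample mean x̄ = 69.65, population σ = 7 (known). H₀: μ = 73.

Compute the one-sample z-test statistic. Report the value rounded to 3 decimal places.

SE = σ/√n = 7/√37 = 1.1508
z = (x̄−μ₀)/SE = (69.65−73)/1.1508 = -2.9110

test statistic = -2.911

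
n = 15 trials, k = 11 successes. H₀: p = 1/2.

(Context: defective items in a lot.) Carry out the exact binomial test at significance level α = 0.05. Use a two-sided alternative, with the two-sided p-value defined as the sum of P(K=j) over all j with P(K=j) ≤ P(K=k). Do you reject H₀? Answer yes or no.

reject H₀: no

Exact binomial: n=15, k=11, p₀=1/2=0.5000
P(X=j) = C(n,j)·p₀^j·(1−p₀)^(n−j); p = Σ P(X=j) over j with P(X=j) ≤ P(X=11)
p-value (two-sided) = 0.11847
At α=0.05: p ≥ α → fail to reject H₀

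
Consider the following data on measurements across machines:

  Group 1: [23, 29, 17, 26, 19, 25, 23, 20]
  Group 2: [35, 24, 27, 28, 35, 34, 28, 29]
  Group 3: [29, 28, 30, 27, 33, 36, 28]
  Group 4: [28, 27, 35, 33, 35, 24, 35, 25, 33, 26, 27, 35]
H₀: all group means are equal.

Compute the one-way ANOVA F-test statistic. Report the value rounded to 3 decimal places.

test statistic = 6.869

Group means [22.75, 30.00, 30.14, 30.25], grand mean 28.457
SSB = Σnᵢ(x̄ᵢ−x̄)² = 338.079; SSW = ΣΣ(x−x̄ᵢ)² = 508.607
MSB = 338.079/3 = 112.6929; MSW = 508.607/31 = 16.4067
F = MSB/MSW = 6.8687
df = (3, 31)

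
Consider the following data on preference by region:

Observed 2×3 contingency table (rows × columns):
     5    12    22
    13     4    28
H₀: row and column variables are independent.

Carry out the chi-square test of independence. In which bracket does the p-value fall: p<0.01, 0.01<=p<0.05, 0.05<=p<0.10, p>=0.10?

Row totals [39, 45], col totals [18, 16, 50], n=84
χ² = (5−8.36)²/8.36 + (12−7.43)²/7.43 + (22−23.21)²/23.21 + (13−9.64)²/9.64 + (4−8.57)²/8.57 + (28−26.79)²/26.79 = 7.8872
df = 2
p-value (upper-tail) = 0.01938
→ bracket: 0.01<=p<0.05

p-value bracket: 0.01<=p<0.05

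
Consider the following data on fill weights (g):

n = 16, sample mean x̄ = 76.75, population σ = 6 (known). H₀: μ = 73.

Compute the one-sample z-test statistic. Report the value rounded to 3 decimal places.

SE = σ/√n = 6/√16 = 1.5000
z = (x̄−μ₀)/SE = (76.75−73)/1.5000 = 2.5000

test statistic = 2.500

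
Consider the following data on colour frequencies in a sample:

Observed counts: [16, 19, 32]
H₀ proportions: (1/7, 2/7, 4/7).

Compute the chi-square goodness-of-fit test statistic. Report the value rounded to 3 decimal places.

test statistic = 5.351

n = 67; E_i = n·p_i = [9.57, 19.14, 38.29]
χ² = (16−9.57)²/9.57 + (19−19.14)²/19.14 + (32−38.29)²/38.29 = 5.3507
df = 2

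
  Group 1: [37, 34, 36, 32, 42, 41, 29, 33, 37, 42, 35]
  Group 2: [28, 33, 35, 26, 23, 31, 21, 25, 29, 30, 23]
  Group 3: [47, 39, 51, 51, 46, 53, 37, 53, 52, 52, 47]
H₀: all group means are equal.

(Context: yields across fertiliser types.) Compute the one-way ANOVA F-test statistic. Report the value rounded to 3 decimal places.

Group means [36.18, 27.64, 48.00], grand mean 37.273
SSB = Σnᵢ(x̄ᵢ−x̄)² = 2300.364; SSW = ΣΣ(x−x̄ᵢ)² = 684.182
MSB = 2300.364/2 = 1150.1818; MSW = 684.182/30 = 22.8061
F = MSB/MSW = 50.4332
df = (2, 30)

test statistic = 50.433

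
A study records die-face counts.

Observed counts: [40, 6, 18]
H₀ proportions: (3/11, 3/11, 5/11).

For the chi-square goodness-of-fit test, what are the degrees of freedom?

degrees of freedom = 2

df = k − 1 = 3 − 1 = 2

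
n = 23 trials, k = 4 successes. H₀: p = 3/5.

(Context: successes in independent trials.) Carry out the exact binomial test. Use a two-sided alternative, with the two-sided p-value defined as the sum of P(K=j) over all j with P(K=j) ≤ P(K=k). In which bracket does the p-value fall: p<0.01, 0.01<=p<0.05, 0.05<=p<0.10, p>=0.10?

p-value bracket: p<0.01

Exact binomial: n=23, k=4, p₀=3/5=0.6000
P(X=j) = C(n,j)·p₀^j·(1−p₀)^(n−j); p = Σ P(X=j) over j with P(X=j) ≤ P(X=4)
p-value (two-sided) = 0.00004
→ bracket: p<0.01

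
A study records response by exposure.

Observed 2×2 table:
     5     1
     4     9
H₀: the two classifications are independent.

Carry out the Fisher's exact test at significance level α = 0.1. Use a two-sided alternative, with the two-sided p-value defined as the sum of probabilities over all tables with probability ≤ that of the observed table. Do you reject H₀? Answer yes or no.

reject H₀: yes

Margins: r₁=6, r₂=13, c₁=9, c₂=10, n=19
p_obs = C(6,5)·C(13,4)/C(19,9); sum pmf over tables with pmf ≤ p_obs
p-value (two-sided) = 0.05728
At α=0.1: p < α → reject H₀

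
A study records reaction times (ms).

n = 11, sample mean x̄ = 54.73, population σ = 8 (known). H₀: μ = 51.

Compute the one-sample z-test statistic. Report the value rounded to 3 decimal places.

test statistic = 1.546

SE = σ/√n = 8/√11 = 2.4121
z = (x̄−μ₀)/SE = (54.73−51)/2.4121 = 1.5464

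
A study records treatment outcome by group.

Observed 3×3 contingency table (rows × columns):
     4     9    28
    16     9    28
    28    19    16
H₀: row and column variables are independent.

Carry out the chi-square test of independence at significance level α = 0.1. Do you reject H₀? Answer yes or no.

Row totals [41, 53, 63], col totals [48, 37, 72], n=157
χ² = (4−12.54)²/12.54 + (9−9.66)²/9.66 + (28−18.80)²/18.80 + (16−16.20)²/16.20 + (9−12.49)²/12.49 + (28−24.31)²/24.31 + (28−19.26)²/19.26 + (19−14.85)²/14.85 + (16−28.89)²/28.89 = 22.7742
df = 4
p-value (upper-tail) = 0.00014
At α=0.1: p < α → reject H₀

reject H₀: yes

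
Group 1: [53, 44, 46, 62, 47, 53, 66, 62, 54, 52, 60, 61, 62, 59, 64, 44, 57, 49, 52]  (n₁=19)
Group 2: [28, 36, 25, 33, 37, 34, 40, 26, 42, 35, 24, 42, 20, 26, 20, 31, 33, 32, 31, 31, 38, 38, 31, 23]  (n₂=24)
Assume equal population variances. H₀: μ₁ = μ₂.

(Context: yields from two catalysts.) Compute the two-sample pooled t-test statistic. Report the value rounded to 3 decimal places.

test statistic = 11.475

x̄₁=55.105, s₁=6.991, n₁=19
x̄₂=31.500, s₂=6.461, n₂=24
s_p² = [18·6.991² + 23·6.461²]/41 = 44.8729
SE = √(s_p²·(1/19+1/24)) = 2.0570
t = (55.105−31.500)/2.0570 = 11.4753
df = 41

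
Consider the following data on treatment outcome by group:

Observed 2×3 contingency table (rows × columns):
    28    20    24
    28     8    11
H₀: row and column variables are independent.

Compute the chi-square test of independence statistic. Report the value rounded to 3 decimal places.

Row totals [72, 47], col totals [56, 28, 35], n=119
χ² = (28−33.88)²/33.88 + (20−16.94)²/16.94 + (24−21.18)²/21.18 + (28−22.12)²/22.12 + (8−11.06)²/11.06 + (11−13.82)²/13.82 = 4.9372
df = 2

test statistic = 4.937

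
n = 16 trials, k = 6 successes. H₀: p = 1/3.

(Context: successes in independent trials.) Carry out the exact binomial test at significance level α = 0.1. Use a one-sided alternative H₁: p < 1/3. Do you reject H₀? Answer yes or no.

Exact binomial: n=16, k=6, p₀=1/3=0.3333
P(X≤6) from Σ C(n,i)·p₀^i·(1−p₀)^(n−i)
p-value (one-sided, H₁ less) = 0.73743
At α=0.1: p ≥ α → fail to reject H₀

reject H₀: no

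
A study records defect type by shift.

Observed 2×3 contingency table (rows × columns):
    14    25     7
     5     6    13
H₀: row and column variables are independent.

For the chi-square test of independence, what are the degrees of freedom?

df = (r−1)(c−1) = (2−1)·(3−1) = 2

degrees of freedom = 2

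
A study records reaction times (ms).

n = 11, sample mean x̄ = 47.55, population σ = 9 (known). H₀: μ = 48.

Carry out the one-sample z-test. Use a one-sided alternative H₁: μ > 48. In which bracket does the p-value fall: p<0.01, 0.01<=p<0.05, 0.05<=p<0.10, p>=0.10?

SE = σ/√n = 9/√11 = 2.7136
z = (x̄−μ₀)/SE = (47.55−48)/2.7136 = -0.1658
p-value (one-sided, H₁ greater) = 0.56586
→ bracket: p>=0.10

p-value bracket: p>=0.10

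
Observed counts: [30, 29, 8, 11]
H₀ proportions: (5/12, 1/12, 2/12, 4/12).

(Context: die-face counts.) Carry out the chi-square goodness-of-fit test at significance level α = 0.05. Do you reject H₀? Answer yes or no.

n = 78; E_i = n·p_i = [32.50, 6.50, 13.00, 26.00]
χ² = (30−32.50)²/32.50 + (29−6.50)²/6.50 + (8−13.00)²/13.00 + (11−26.00)²/26.00 = 88.6538
df = 3
p-value (upper-tail) = 0.00000
At α=0.05: p < α → reject H₀

reject H₀: yes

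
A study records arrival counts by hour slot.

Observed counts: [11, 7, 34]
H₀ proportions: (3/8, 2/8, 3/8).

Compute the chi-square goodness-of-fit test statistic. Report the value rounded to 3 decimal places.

n = 52; E_i = n·p_i = [19.50, 13.00, 19.50]
χ² = (11−19.50)²/19.50 + (7−13.00)²/13.00 + (34−19.50)²/19.50 = 17.2564
df = 2

test statistic = 17.256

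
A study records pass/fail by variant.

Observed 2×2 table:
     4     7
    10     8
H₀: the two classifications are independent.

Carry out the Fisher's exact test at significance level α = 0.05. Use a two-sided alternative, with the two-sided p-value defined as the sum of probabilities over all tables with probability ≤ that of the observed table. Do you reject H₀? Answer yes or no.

Margins: r₁=11, r₂=18, c₁=14, c₂=15, n=29
p_obs = C(11,4)·C(18,10)/C(29,14); sum pmf over tables with pmf ≤ p_obs
p-value (two-sided) = 0.44973
At α=0.05: p ≥ α → fail to reject H₀

reject H₀: no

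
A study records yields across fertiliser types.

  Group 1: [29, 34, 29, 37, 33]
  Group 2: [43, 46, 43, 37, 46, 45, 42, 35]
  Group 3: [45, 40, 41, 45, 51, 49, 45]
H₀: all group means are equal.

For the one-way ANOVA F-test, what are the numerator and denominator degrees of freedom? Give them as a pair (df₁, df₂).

k = 3 groups, N = 20 total
df = (k−1, N−k) = (3−1, 20−3) = (2, 17)

degrees of freedom = [2, 17]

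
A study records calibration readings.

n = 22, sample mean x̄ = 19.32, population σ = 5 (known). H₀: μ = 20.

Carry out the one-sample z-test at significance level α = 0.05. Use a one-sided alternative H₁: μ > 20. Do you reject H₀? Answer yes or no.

SE = σ/√n = 5/√22 = 1.0660
z = (x̄−μ₀)/SE = (19.32−20)/1.0660 = -0.6379
p-value (one-sided, H₁ greater) = 0.73823
At α=0.05: p ≥ α → fail to reject H₀

reject H₀: no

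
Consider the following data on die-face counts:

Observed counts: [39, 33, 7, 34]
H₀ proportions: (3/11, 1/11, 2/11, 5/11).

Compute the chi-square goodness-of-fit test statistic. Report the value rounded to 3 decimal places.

test statistic = 67.254

n = 113; E_i = n·p_i = [30.82, 10.27, 20.55, 51.36]
χ² = (39−30.82)²/30.82 + (33−10.27)²/10.27 + (7−20.55)²/20.55 + (34−51.36)²/51.36 = 67.2540
df = 3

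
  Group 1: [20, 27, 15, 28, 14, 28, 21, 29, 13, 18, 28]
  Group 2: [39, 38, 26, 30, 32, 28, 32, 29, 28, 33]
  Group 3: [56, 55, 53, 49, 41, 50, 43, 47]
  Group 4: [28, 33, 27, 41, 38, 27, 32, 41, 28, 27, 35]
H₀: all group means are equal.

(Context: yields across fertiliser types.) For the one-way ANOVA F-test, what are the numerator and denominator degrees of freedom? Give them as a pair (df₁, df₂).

degrees of freedom = [3, 36]

k = 4 groups, N = 40 total
df = (k−1, N−k) = (4−1, 40−4) = (3, 36)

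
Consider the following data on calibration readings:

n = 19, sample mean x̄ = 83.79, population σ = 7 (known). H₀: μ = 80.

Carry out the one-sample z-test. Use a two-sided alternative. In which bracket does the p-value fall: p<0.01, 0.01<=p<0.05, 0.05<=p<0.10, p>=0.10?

SE = σ/√n = 7/√19 = 1.6059
z = (x̄−μ₀)/SE = (83.79−80)/1.6059 = 2.3600
p-value (two-sided) = 0.01827
→ bracket: 0.01<=p<0.05

p-value bracket: 0.01<=p<0.05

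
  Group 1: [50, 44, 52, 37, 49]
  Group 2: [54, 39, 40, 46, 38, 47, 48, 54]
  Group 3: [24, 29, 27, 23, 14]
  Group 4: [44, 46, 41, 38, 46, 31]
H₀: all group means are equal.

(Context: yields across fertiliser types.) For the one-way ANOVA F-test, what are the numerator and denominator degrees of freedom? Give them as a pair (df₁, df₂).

degrees of freedom = [3, 20]

k = 4 groups, N = 24 total
df = (k−1, N−k) = (4−1, 24−4) = (3, 20)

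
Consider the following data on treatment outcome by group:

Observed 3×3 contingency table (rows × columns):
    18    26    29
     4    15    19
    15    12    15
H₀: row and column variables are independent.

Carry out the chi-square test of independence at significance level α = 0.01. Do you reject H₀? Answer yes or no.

Row totals [73, 38, 42], col totals [37, 53, 63], n=153
χ² = (18−17.65)²/17.65 + (26−25.29)²/25.29 + (29−30.06)²/30.06 + (4−9.19)²/9.19 + (15−13.16)²/13.16 + (19−15.65)²/15.65 + (15−10.16)²/10.16 + (12−14.55)²/14.55 + (15−17.29)²/17.29 = 7.0298
df = 4
p-value (upper-tail) = 0.13432
At α=0.01: p ≥ α → fail to reject H₀

reject H₀: no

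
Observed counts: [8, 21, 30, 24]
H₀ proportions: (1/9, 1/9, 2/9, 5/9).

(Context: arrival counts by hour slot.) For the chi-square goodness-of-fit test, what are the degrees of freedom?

df = k − 1 = 4 − 1 = 3

degrees of freedom = 3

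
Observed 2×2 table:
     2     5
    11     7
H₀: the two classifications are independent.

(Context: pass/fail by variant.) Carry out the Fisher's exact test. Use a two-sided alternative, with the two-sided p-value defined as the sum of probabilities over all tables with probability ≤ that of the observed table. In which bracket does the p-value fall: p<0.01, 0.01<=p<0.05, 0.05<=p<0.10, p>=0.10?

p-value bracket: p>=0.10

Margins: r₁=7, r₂=18, c₁=13, c₂=12, n=25
p_obs = C(7,2)·C(18,11)/C(25,13); sum pmf over tables with pmf ≤ p_obs
p-value (two-sided) = 0.20156
→ bracket: p>=0.10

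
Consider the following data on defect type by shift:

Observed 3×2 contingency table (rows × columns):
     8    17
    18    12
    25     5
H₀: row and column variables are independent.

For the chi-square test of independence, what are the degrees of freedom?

degrees of freedom = 2

df = (r−1)(c−1) = (3−1)·(2−1) = 2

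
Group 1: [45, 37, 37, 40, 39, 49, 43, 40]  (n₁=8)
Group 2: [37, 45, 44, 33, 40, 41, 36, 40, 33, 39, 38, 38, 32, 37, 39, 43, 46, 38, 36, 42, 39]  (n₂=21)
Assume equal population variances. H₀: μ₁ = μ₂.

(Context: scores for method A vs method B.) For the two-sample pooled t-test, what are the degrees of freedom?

df = n₁ + n₂ − 2 = 8 + 21 − 2 = 27

degrees of freedom = 27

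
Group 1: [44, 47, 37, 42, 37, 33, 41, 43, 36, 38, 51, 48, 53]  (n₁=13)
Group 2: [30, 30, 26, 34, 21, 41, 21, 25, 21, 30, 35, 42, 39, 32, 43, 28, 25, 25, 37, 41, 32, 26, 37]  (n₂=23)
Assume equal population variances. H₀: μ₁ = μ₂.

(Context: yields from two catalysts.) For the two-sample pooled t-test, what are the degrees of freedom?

df = n₁ + n₂ − 2 = 13 + 23 − 2 = 34

degrees of freedom = 34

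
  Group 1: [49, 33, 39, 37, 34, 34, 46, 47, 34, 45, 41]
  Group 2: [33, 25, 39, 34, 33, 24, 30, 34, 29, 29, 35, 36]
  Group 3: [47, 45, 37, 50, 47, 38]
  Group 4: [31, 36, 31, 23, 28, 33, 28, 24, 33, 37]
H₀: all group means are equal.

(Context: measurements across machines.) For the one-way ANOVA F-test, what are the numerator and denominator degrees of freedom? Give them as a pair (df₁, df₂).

degrees of freedom = [3, 35]

k = 4 groups, N = 39 total
df = (k−1, N−k) = (4−1, 39−4) = (3, 35)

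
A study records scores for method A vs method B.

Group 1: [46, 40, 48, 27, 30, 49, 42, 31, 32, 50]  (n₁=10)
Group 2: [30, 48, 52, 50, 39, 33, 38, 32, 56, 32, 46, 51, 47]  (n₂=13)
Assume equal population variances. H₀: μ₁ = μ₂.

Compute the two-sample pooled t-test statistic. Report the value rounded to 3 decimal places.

x̄₁=39.500, s₁=8.797, n₁=10
x̄₂=42.615, s₂=8.959, n₂=13
s_p² = [9·8.797² + 12·8.959²]/21 = 79.0275
SE = √(s_p²·(1/10+1/13)) = 3.7392
t = (39.500−42.615)/3.7392 = -0.8332
df = 21

test statistic = -0.833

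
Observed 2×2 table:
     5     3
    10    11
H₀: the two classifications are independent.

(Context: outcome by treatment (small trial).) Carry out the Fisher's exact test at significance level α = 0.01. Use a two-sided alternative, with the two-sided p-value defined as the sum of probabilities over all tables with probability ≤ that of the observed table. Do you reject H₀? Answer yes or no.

Margins: r₁=8, r₂=21, c₁=15, c₂=14, n=29
p_obs = C(8,5)·C(21,10)/C(29,15); sum pmf over tables with pmf ≤ p_obs
p-value (two-sided) = 0.68166
At α=0.01: p ≥ α → fail to reject H₀

reject H₀: no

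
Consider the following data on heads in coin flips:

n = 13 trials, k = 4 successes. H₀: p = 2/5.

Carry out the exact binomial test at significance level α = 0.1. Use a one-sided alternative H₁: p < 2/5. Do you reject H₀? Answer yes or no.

reject H₀: no

Exact binomial: n=13, k=4, p₀=2/5=0.4000
P(X≤4) from Σ C(n,i)·p₀^i·(1−p₀)^(n−i)
p-value (one-sided, H₁ less) = 0.35304
At α=0.1: p ≥ α → fail to reject H₀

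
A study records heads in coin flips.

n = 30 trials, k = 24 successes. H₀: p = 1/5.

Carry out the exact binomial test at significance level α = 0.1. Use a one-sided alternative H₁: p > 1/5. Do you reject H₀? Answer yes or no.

reject H₀: yes

Exact binomial: n=30, k=24, p₀=1/5=0.2000
P(X≥24) from Σ C(n,i)·p₀^i·(1−p₀)^(n−i)
p-value (one-sided, H₁ greater) = 0.00000
At α=0.1: p < α → reject H₀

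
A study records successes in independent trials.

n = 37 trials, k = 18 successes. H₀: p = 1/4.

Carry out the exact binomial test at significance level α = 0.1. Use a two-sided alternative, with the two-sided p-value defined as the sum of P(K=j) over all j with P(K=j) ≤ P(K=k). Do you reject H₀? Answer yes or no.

reject H₀: yes

Exact binomial: n=37, k=18, p₀=1/4=0.2500
P(X=j) = C(n,j)·p₀^j·(1−p₀)^(n−j); p = Σ P(X=j) over j with P(X=j) ≤ P(X=18)
p-value (two-sided) = 0.00191
At α=0.1: p < α → reject H₀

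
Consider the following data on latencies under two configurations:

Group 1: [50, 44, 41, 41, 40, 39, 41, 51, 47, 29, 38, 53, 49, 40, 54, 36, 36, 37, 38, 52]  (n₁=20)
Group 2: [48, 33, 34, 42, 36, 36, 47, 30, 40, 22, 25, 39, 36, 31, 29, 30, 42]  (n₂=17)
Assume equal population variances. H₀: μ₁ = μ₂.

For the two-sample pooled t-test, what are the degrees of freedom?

df = n₁ + n₂ − 2 = 20 + 17 − 2 = 35

degrees of freedom = 35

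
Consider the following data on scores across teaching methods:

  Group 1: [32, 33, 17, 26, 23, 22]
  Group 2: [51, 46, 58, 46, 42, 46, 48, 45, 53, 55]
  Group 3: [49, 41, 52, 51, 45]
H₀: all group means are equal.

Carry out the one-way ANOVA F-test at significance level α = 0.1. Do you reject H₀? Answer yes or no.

Group means [25.50, 49.00, 47.60], grand mean 41.952
SSB = Σnᵢ(x̄ᵢ−x̄)² = 2280.252; SSW = ΣΣ(x−x̄ᵢ)² = 502.700
MSB = 2280.252/2 = 1140.1262; MSW = 502.700/18 = 27.9278
F = MSB/MSW = 40.8241
df = (2, 18)
p-value (upper-tail) = 0.00000
At α=0.1: p < α → reject H₀

reject H₀: yes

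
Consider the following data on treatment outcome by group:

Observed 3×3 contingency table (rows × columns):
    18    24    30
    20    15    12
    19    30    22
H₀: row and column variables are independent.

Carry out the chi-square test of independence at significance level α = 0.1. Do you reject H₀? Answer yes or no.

reject H₀: no

Row totals [72, 47, 71], col totals [57, 69, 64], n=190
χ² = (18−21.60)²/21.60 + (24−26.15)²/26.15 + (30−24.25)²/24.25 + (20−14.10)²/14.10 + (15−17.07)²/17.07 + (12−15.83)²/15.83 + (19−21.30)²/21.30 + (30−25.78)²/25.78 + (22−23.92)²/23.92 = 6.8763
df = 4
p-value (upper-tail) = 0.14257
At α=0.1: p ≥ α → fail to reject H₀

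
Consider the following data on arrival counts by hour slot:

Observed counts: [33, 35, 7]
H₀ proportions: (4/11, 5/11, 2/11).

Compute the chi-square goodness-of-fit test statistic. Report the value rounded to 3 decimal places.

n = 75; E_i = n·p_i = [27.27, 34.09, 13.64]
χ² = (33−27.27)²/27.27 + (35−34.09)²/34.09 + (7−13.64)²/13.64 = 4.4567
df = 2

test statistic = 4.457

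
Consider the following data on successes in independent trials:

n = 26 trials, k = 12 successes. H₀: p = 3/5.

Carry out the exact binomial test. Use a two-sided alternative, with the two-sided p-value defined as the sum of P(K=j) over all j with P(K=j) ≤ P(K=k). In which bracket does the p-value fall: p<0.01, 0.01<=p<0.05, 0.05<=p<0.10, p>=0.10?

p-value bracket: p>=0.10

Exact binomial: n=26, k=12, p₀=3/5=0.6000
P(X=j) = C(n,j)·p₀^j·(1−p₀)^(n−j); p = Σ P(X=j) over j with P(X=j) ≤ P(X=12)
p-value (two-sided) = 0.16407
→ bracket: p>=0.10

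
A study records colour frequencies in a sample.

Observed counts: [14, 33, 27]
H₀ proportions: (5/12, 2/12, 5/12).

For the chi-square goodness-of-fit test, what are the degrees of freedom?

df = k − 1 = 3 − 1 = 2

degrees of freedom = 2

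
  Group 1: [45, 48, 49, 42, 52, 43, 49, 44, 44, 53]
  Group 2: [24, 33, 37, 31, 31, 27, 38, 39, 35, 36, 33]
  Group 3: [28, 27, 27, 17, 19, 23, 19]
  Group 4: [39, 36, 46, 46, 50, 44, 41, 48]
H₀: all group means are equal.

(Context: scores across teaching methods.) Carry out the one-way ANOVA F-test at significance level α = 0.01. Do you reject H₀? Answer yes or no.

reject H₀: yes

Group means [46.90, 33.09, 22.86, 43.75], grand mean 37.306
SSB = Σnᵢ(x̄ᵢ−x̄)² = 2909.473; SSW = ΣΣ(x−x̄ᵢ)² = 630.166
MSB = 2909.473/3 = 969.8242; MSW = 630.166/32 = 19.6927
F = MSB/MSW = 49.2479
df = (3, 32)
p-value (upper-tail) = 0.00000
At α=0.01: p < α → reject H₀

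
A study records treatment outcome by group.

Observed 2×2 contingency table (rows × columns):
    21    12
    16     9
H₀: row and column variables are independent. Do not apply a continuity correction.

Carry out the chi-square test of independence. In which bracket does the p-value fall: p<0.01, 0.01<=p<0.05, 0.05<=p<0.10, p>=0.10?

Row totals [33, 25], col totals [37, 21], n=58
χ² = (21−21.05)²/21.05 + (12−11.95)²/11.95 + (16−15.95)²/15.95 + (9−9.05)²/9.05 = 0.0008
df = 1
p-value (upper-tail) = 0.97723
→ bracket: p>=0.10

p-value bracket: p>=0.10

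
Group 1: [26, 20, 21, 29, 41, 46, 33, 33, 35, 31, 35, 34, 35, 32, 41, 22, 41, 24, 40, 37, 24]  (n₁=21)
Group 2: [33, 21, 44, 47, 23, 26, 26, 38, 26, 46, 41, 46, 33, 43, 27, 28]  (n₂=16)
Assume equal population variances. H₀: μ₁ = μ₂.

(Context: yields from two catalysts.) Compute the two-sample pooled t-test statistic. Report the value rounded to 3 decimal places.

test statistic = -0.685

x̄₁=32.381, s₁=7.406, n₁=21
x̄₂=34.250, s₂=9.205, n₂=16
s_p² = [20·7.406² + 15·9.205²]/35 = 67.6558
SE = √(s_p²·(1/21+1/16)) = 2.7295
t = (32.381−34.250)/2.7295 = -0.6848
df = 35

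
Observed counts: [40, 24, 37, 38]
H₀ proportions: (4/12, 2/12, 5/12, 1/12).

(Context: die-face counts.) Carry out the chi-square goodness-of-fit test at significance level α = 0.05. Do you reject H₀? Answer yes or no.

n = 139; E_i = n·p_i = [46.33, 23.17, 57.92, 11.58]
χ² = (40−46.33)²/46.33 + (24−23.17)²/23.17 + (37−57.92)²/57.92 + (38−11.58)²/11.58 = 68.6950
df = 3
p-value (upper-tail) = 0.00000
At α=0.05: p < α → reject H₀

reject H₀: yes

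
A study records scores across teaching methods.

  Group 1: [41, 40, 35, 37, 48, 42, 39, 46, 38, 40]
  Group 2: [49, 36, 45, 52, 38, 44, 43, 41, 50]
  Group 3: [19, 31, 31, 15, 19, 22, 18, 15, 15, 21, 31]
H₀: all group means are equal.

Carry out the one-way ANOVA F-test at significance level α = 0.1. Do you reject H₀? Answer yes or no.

Group means [40.60, 44.22, 21.55], grand mean 34.700
SSB = Σnᵢ(x̄ᵢ−x̄)² = 3067.617; SSW = ΣΣ(x−x̄ᵢ)² = 798.683
MSB = 3067.617/2 = 1533.8086; MSW = 798.683/27 = 29.5808
F = MSB/MSW = 51.8514
df = (2, 27)
p-value (upper-tail) = 0.00000
At α=0.1: p < α → reject H₀

reject H₀: yes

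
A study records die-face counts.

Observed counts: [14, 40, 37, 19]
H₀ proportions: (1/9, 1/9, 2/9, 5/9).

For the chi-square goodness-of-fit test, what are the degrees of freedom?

df = k − 1 = 4 − 1 = 3

degrees of freedom = 3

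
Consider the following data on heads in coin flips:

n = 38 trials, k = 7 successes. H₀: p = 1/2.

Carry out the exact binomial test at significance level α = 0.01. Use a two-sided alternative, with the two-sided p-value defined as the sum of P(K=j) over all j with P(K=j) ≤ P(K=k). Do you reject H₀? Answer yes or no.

reject H₀: yes

Exact binomial: n=38, k=7, p₀=1/2=0.5000
P(X=j) = C(n,j)·p₀^j·(1−p₀)^(n−j); p = Σ P(X=j) over j with P(X=j) ≤ P(X=7)
p-value (two-sided) = 0.00012
At α=0.01: p < α → reject H₀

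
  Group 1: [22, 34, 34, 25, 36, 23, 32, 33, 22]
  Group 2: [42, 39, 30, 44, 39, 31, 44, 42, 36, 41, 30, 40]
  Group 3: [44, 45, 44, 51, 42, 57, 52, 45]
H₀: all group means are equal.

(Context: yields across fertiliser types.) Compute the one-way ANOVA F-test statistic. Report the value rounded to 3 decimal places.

test statistic = 24.701

Group means [29.00, 38.17, 47.50], grand mean 37.897
SSB = Σnᵢ(x̄ᵢ−x̄)² = 1451.023; SSW = ΣΣ(x−x̄ᵢ)² = 763.667
MSB = 1451.023/2 = 725.5115; MSW = 763.667/26 = 29.3718
F = MSB/MSW = 24.7010
df = (2, 26)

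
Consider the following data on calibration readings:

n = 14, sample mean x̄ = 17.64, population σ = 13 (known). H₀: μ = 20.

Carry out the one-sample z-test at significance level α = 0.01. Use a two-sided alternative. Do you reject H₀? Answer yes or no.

SE = σ/√n = 13/√14 = 3.4744
z = (x̄−μ₀)/SE = (17.64−20)/3.4744 = -0.6793
p-value (two-sided) = 0.49698
At α=0.01: p ≥ α → fail to reject H₀

reject H₀: no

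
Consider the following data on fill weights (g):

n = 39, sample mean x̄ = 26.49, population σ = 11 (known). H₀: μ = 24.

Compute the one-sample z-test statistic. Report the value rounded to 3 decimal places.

SE = σ/√n = 11/√39 = 1.7614
z = (x̄−μ₀)/SE = (26.49−24)/1.7614 = 1.4136

test statistic = 1.414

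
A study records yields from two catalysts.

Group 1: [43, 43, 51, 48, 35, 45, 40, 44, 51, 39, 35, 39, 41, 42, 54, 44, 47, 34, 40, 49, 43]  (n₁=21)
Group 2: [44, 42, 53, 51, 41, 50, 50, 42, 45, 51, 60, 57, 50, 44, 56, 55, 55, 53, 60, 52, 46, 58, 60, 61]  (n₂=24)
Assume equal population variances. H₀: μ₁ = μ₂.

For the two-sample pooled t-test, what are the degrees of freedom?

degrees of freedom = 43

df = n₁ + n₂ − 2 = 21 + 24 − 2 = 43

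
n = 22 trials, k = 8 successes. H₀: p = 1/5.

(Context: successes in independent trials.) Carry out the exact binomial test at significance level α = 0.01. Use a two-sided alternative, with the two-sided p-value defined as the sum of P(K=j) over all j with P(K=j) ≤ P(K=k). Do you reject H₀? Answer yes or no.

reject H₀: no

Exact binomial: n=22, k=8, p₀=1/5=0.2000
P(X=j) = C(n,j)·p₀^j·(1−p₀)^(n−j); p = Σ P(X=j) over j with P(X=j) ≤ P(X=8)
p-value (two-sided) = 0.06352
At α=0.01: p ≥ α → fail to reject H₀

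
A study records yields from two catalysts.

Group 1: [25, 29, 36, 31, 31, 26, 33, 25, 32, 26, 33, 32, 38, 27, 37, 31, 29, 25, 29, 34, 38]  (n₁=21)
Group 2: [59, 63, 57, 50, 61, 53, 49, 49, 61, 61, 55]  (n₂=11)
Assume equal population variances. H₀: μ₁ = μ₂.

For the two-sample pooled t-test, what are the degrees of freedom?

df = n₁ + n₂ − 2 = 21 + 11 − 2 = 30

degrees of freedom = 30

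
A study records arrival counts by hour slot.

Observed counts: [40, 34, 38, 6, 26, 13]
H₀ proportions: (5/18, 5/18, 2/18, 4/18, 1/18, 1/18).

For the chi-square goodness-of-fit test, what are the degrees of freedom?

degrees of freedom = 5

df = k − 1 = 6 − 1 = 5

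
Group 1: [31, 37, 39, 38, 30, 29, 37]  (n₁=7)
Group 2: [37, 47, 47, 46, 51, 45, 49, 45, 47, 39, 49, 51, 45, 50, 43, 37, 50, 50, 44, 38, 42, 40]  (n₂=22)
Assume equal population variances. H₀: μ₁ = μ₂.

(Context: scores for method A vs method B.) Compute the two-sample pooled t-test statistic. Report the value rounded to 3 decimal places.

test statistic = -5.436

x̄₁=34.429, s₁=4.237, n₁=7
x̄₂=45.091, s₂=4.597, n₂=22
s_p² = [6·4.237² + 21·4.597²]/27 = 20.4271
SE = √(s_p²·(1/7+1/22)) = 1.9613
t = (34.429−45.091)/1.9613 = -5.4364
df = 27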